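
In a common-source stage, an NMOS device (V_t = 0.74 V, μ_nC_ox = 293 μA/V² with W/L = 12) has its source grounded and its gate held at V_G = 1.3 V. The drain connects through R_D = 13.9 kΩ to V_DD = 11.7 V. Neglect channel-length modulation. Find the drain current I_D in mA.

I_D = 0.551 mA

V_GS = V_G = 1.3 V, so V_ov = 1.3 − 0.74 = 0.56 V.
k_n = μ_nC_ox · (W/L) = 3.516 mA/V².
Assume saturation: I_D = ½ k_n V_ov² = 0.5 × 3.516 × 0.56² = 0.551 mA, giving V_DS = V_DD − I_D R_D = 11.7 − 0.551 × 13.9 = 4.04 V.
V_DS = 4.04 V ≥ V_ov = 0.56 V, confirming saturation.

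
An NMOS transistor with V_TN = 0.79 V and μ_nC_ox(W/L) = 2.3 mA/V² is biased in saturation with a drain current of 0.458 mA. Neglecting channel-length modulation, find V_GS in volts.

V_GS = 1.42 V

In saturation I_D = ½ k_n (V_GS − V_TN)², so V_GS − V_TN = √(2 I_D / k_n) = √(2 × 0.458 / 2.3) = 0.631 V.
V_GS = 0.79 + 0.631 = 1.42 V.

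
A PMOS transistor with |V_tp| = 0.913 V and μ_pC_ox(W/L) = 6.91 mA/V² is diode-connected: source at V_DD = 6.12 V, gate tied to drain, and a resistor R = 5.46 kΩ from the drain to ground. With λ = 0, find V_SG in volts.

With gate tied to drain, V_SG = V_SD ≥ V_SG − |V_tp|, so the device is in saturation.
KCL at the drain: ½ k_p (V_SG − |V_tp|)² = (V_DD − V_SG)/R.
Let x = V_SG − 0.913. Then 18.9 x² + x − 5.207 = 0, giving x = 0.5 V (positive root), so V_SG = 1.41 V.
I_D = (V_DD − V_SG)/R = (6.12 − 1.41) / 5.46 = 0.862 mA.

V_SG = 1.41 V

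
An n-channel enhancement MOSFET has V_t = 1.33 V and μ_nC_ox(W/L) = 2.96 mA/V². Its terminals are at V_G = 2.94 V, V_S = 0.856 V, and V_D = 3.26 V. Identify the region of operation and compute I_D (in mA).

Saturation; I_D = 0.841 mA

V_GS = V_G − V_S = 2.94 − 0.856 = 2.08 V; V_DS = V_D − V_S = 3.26 − 0.856 = 2.4 V.
V_ov = V_GS − V_t = 2.08 − 1.33 = 0.754 V.
Since V_DS = 2.4 V ≥ V_ov = 0.754 V, the device is in saturation.
I_D = ½ k_n V_ov² = 0.5 × 2.96 × 0.754² = 0.841 mA.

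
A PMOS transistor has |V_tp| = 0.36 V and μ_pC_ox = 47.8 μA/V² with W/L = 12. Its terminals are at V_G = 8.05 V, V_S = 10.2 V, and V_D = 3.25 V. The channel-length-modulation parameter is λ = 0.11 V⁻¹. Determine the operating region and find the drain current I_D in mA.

Saturation; I_D = 1.62 mA

V_SG = V_S − V_G = 10.2 − 8.05 = 2.15 V; V_SD = V_S − V_D = 10.2 − 3.25 = 6.95 V.
k_p = μ_pC_ox · (W/L) = 0.5736 mA/V².
V_ov = V_SG − |V_tp| = 2.15 − 0.36 = 1.79 V.
Since V_SD = 6.95 V ≥ V_ov = 1.79 V, the device is in saturation.
I_D = ½ k_p V_ov² (1 + λ V_SD) = 0.5 × 0.5736 × 1.79² × (1 + 0.11 × 6.95) = 1.62 mA.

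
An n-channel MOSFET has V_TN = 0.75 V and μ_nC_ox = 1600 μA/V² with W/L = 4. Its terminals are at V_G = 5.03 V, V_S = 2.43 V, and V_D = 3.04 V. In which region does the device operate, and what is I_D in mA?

Triode; I_D = 6.03 mA

V_GS = V_G − V_S = 5.03 − 2.43 = 2.6 V; V_DS = V_D − V_S = 3.04 − 2.43 = 0.61 V.
k_n = μ_nC_ox · (W/L) = 6.4 mA/V².
V_ov = V_GS − V_TN = 2.6 − 0.75 = 1.85 V.
Since V_DS = 0.61 V < V_ov = 1.85 V, the device is in the triode region.
I_D = k_n [V_ov · V_DS − ½ V_DS²] = 6.4 × [1.85 × 0.61 − 0.5 × 0.61²] = 6.03 mA.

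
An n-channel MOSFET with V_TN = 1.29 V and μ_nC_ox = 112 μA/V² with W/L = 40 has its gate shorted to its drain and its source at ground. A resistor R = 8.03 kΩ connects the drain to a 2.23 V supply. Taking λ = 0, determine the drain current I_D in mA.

I_D = 0.0918 mA

With gate tied to drain, V_GS = V_DS ≥ V_GS − V_TN, so the device is in saturation.
k_n = μ_nC_ox · (W/L) = 4.48 mA/V².
KCL at the drain: ½ k_n (V_GS − V_TN)² = (V_DD − V_GS)/R.
Let x = V_GS − 1.29. Then 18 x² + x − 0.94 = 0, giving x = 0.202 V (positive root), so V_GS = 1.49 V.
I_D = (V_DD − V_GS)/R = (2.23 − 1.49) / 8.03 = 0.0918 mA.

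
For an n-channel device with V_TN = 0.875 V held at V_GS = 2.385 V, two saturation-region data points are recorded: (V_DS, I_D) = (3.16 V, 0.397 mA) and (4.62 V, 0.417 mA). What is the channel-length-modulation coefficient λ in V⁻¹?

λ = 0.0387 V⁻¹

With V_GS fixed, I_D ∝ (1 + λ V_DS) in saturation, so I_D2/I_D1 = (1 + λ V_DS2)/(1 + λ V_DS1).
0.417/0.397 = 1.05 = (1 + 4.62 λ)/(1 + 3.16 λ).
Solving: λ (I_D1 V_DS2 − I_D2 V_DS1) = I_D2 − I_D1, so λ = (0.417 − 0.397) / (0.397 × 4.62 − 0.417 × 3.16) = 0.02 / 0.516 = 0.0387 V⁻¹.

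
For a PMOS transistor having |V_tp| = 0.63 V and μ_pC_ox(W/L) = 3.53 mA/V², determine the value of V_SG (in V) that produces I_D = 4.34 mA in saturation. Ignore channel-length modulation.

In saturation I_D = ½ k_p (V_SG − |V_tp|)², so V_SG − |V_tp| = √(2 I_D / k_p) = √(2 × 4.34 / 3.53) = 1.57 V.
V_SG = 0.63 + 1.57 = 2.2 V.

V_SG = 2.20 V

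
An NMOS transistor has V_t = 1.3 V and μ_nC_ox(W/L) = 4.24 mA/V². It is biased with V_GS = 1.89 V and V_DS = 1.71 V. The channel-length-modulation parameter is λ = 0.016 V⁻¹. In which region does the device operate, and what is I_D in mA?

V_ov = V_GS − V_t = 1.89 − 1.3 = 0.59 V.
Since V_DS = 1.71 V ≥ V_ov = 0.59 V, the device is in saturation.
I_D = ½ k_n V_ov² (1 + λ V_DS) = 0.5 × 4.24 × 0.59² × (1 + 0.016 × 1.71) = 0.758 mA.

Saturation; I_D = 0.758 mA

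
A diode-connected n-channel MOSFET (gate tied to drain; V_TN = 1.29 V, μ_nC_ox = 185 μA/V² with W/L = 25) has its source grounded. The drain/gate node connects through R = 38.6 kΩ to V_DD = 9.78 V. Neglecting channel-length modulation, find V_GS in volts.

With gate tied to drain, V_GS = V_DS ≥ V_GS − V_TN, so the device is in saturation.
k_n = μ_nC_ox · (W/L) = 4.625 mA/V².
KCL at the drain: ½ k_n (V_GS − V_TN)² = (V_DD − V_GS)/R.
Let x = V_GS − 1.29. Then 89.3 x² + x − 8.49 = 0, giving x = 0.303 V (positive root), so V_GS = 1.59 V.
I_D = (V_DD − V_GS)/R = (9.78 − 1.59) / 38.6 = 0.212 mA.

V_GS = 1.59 V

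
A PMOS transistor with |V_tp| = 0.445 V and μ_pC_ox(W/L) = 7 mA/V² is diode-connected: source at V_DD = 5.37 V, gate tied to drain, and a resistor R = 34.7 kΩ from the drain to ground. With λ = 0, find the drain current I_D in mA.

I_D = 0.136 mA

With gate tied to drain, V_SG = V_SD ≥ V_SG − |V_tp|, so the device is in saturation.
KCL at the drain: ½ k_p (V_SG − |V_tp|)² = (V_DD − V_SG)/R.
Let x = V_SG − 0.445. Then 121 x² + x − 4.925 = 0, giving x = 0.197 V (positive root), so V_SG = 0.642 V.
I_D = (V_DD − V_SG)/R = (5.37 − 0.642) / 34.7 = 0.136 mA.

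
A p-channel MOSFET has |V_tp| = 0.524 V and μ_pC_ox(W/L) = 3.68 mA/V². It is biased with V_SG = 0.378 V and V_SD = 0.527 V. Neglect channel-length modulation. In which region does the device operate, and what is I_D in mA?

Cutoff; I_D = 0 mA

V_SG = 0.378 V < |V_tp| = 0.524 V, so the transistor is in cutoff.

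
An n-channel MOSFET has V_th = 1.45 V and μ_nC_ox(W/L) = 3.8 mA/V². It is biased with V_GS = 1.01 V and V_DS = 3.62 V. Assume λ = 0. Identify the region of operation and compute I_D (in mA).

V_GS = 1.01 V < V_th = 1.45 V, so the transistor is in cutoff.

Cutoff; I_D = 0 mA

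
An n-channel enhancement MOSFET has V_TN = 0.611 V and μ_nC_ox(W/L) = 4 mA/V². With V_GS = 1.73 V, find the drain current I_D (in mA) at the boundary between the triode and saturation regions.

At the boundary V_DS = V_ov = V_GS − V_TN = 1.73 − 0.611 = 1.12 V.
I_D = ½ k_n V_ov² = 0.5 × 4 × 1.12² = 2.5 mA.

I_D = 2.50 mA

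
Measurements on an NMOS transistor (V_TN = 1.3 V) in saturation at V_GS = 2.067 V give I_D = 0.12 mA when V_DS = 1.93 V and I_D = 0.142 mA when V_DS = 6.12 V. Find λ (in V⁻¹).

With V_GS fixed, I_D ∝ (1 + λ V_DS) in saturation, so I_D2/I_D1 = (1 + λ V_DS2)/(1 + λ V_DS1).
0.142/0.12 = 1.183 = (1 + 6.12 λ)/(1 + 1.93 λ).
Solving: λ (I_D1 V_DS2 − I_D2 V_DS1) = I_D2 − I_D1, so λ = (0.142 − 0.12) / (0.12 × 6.12 − 0.142 × 1.93) = 0.022 / 0.46 = 0.0478 V⁻¹.

λ = 0.0478 V⁻¹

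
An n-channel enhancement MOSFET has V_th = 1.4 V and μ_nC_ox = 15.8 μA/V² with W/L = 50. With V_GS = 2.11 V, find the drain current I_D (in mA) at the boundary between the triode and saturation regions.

At the boundary V_DS = V_ov = V_GS − V_th = 2.11 − 1.4 = 0.71 V.
k_n = μ_nC_ox · (W/L) = 0.79 mA/V².
I_D = ½ k_n V_ov² = 0.5 × 0.79 × 0.71² = 0.199 mA.

I_D = 0.199 mA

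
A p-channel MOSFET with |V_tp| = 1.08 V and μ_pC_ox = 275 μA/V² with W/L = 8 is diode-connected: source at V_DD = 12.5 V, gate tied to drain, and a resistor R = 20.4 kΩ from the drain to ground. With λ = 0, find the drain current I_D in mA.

I_D = 0.526 mA

With gate tied to drain, V_SG = V_SD ≥ V_SG − |V_tp|, so the device is in saturation.
k_p = μ_pC_ox · (W/L) = 2.2 mA/V².
KCL at the drain: ½ k_p (V_SG − |V_tp|)² = (V_DD − V_SG)/R.
Let x = V_SG − 1.08. Then 22.4 x² + x − 11.42 = 0, giving x = 0.691 V (positive root), so V_SG = 1.77 V.
I_D = (V_DD − V_SG)/R = (12.5 − 1.77) / 20.4 = 0.526 mA.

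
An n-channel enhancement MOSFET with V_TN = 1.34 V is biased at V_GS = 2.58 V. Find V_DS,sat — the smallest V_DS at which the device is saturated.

The boundary between triode and saturation is V_DS = V_GS − V_TN = V_ov.
V_ov = 2.58 − 1.34 = 1.24 V.

V_DS,sat = 1.24 V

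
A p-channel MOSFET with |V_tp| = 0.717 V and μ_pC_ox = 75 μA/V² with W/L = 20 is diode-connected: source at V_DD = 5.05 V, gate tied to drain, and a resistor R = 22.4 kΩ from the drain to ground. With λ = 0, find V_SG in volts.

V_SG = 1.20 V

With gate tied to drain, V_SG = V_SD ≥ V_SG − |V_tp|, so the device is in saturation.
k_p = μ_pC_ox · (W/L) = 1.5 mA/V².
KCL at the drain: ½ k_p (V_SG − |V_tp|)² = (V_DD − V_SG)/R.
Let x = V_SG − 0.717. Then 16.8 x² + x − 4.333 = 0, giving x = 0.479 V (positive root), so V_SG = 1.2 V.
I_D = (V_DD − V_SG)/R = (5.05 − 1.2) / 22.4 = 0.172 mA.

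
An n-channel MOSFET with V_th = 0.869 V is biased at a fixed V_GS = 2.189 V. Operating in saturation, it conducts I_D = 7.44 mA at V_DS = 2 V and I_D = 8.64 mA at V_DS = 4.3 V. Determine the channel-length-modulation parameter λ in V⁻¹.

With V_GS fixed, I_D ∝ (1 + λ V_DS) in saturation, so I_D2/I_D1 = (1 + λ V_DS2)/(1 + λ V_DS1).
8.64/7.44 = 1.161 = (1 + 4.3 λ)/(1 + 2 λ).
Solving: λ (I_D1 V_DS2 − I_D2 V_DS1) = I_D2 − I_D1, so λ = (8.64 − 7.44) / (7.44 × 4.3 − 8.64 × 2) = 1.2 / 14.7 = 0.0816 V⁻¹.

λ = 0.0816 V⁻¹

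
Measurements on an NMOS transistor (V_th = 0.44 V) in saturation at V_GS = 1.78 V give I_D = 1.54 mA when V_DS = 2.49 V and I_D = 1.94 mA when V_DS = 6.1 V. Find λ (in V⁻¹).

With V_GS fixed, I_D ∝ (1 + λ V_DS) in saturation, so I_D2/I_D1 = (1 + λ V_DS2)/(1 + λ V_DS1).
1.94/1.54 = 1.26 = (1 + 6.1 λ)/(1 + 2.49 λ).
Solving: λ (I_D1 V_DS2 − I_D2 V_DS1) = I_D2 − I_D1, so λ = (1.94 − 1.54) / (1.54 × 6.1 − 1.94 × 2.49) = 0.4 / 4.56 = 0.0877 V⁻¹.

λ = 0.0877 V⁻¹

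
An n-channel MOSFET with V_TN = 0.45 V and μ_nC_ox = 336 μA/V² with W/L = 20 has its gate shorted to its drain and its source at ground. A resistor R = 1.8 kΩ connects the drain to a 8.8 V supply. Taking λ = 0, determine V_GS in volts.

With gate tied to drain, V_GS = V_DS ≥ V_GS − V_TN, so the device is in saturation.
k_n = μ_nC_ox · (W/L) = 6.72 mA/V².
KCL at the drain: ½ k_n (V_GS − V_TN)² = (V_DD − V_GS)/R.
Let x = V_GS − 0.45. Then 6.05 x² + x − 8.35 = 0, giving x = 1.1 V (positive root), so V_GS = 1.55 V.
I_D = (V_DD − V_GS)/R = (8.8 − 1.55) / 1.8 = 4.03 mA.

V_GS = 1.55 V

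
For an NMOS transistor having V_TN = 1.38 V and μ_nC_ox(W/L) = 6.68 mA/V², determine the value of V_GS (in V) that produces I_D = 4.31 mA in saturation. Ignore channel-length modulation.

V_GS = 2.52 V

In saturation I_D = ½ k_n (V_GS − V_TN)², so V_GS − V_TN = √(2 I_D / k_n) = √(2 × 4.31 / 6.68) = 1.14 V.
V_GS = 1.38 + 1.14 = 2.52 V.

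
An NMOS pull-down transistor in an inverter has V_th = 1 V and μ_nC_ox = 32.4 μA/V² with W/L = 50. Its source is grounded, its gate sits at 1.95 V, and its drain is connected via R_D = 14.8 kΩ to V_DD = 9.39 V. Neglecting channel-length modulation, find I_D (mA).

I_D = 0.598 mA

V_GS = V_G = 1.95 V, so V_ov = 1.95 − 1 = 0.95 V.
k_n = μ_nC_ox · (W/L) = 1.62 mA/V².
Assume saturation: I_D = ½ k_n V_ov² = 0.5 × 1.62 × 0.95² = 0.731 mA, giving V_DS = V_DD − I_D R_D = 9.39 − 0.731 × 14.8 = -1.43 V.
But -1.43 V < V_ov = 0.95 V, so the device is actually in triode.
In triode I_D = k_n[V_ov V_DS − ½ V_DS²] and I_D = (V_DD − V_DS)/R_D. Equating: 12 V_DS² − 23.78 V_DS + 9.39 = 0, giving V_DS = 0.544 V (the root below V_ov).
I_D = (9.39 − 0.544) / 14.8 = 0.598 mA.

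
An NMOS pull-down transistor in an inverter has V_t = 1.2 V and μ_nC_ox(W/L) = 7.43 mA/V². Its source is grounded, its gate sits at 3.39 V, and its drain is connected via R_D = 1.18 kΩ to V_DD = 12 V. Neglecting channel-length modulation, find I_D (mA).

I_D = 9.58 mA

V_GS = V_G = 3.39 V, so V_ov = 3.39 − 1.2 = 2.19 V.
Assume saturation: I_D = ½ k_n V_ov² = 0.5 × 7.43 × 2.19² = 17.8 mA, giving V_DS = V_DD − I_D R_D = 12 − 17.8 × 1.18 = -9.02 V.
But -9.02 V < V_ov = 2.19 V, so the device is actually in triode.
In triode I_D = k_n[V_ov V_DS − ½ V_DS²] and I_D = (V_DD − V_DS)/R_D. Equating: 4.38 V_DS² − 20.2 V_DS + 12 = 0, giving V_DS = 0.701 V (the root below V_ov).
I_D = (12 − 0.701) / 1.18 = 9.58 mA.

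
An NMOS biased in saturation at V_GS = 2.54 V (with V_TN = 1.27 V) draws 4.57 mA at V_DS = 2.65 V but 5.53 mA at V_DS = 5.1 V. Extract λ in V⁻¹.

With V_GS fixed, I_D ∝ (1 + λ V_DS) in saturation, so I_D2/I_D1 = (1 + λ V_DS2)/(1 + λ V_DS1).
5.53/4.57 = 1.21 = (1 + 5.1 λ)/(1 + 2.65 λ).
Solving: λ (I_D1 V_DS2 − I_D2 V_DS1) = I_D2 − I_D1, so λ = (5.53 − 4.57) / (4.57 × 5.1 − 5.53 × 2.65) = 0.96 / 8.65 = 0.111 V⁻¹.

λ = 0.111 V⁻¹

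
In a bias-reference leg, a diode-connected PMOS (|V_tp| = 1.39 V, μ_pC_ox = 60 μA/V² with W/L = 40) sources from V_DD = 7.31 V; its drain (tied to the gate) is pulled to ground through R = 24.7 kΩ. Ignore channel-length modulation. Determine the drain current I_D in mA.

With gate tied to drain, V_SG = V_SD ≥ V_SG − |V_tp|, so the device is in saturation.
k_p = μ_pC_ox · (W/L) = 2.4 mA/V².
KCL at the drain: ½ k_p (V_SG − |V_tp|)² = (V_DD − V_SG)/R.
Let x = V_SG − 1.39. Then 29.6 x² + x − 5.92 = 0, giving x = 0.43 V (positive root), so V_SG = 1.82 V.
I_D = (V_DD − V_SG)/R = (7.31 − 1.82) / 24.7 = 0.222 mA.

I_D = 0.222 mA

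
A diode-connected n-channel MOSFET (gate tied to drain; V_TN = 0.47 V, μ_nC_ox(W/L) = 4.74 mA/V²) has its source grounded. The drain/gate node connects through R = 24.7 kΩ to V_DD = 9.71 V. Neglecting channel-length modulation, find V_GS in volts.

With gate tied to drain, V_GS = V_DS ≥ V_GS − V_TN, so the device is in saturation.
KCL at the drain: ½ k_n (V_GS − V_TN)² = (V_DD − V_GS)/R.
Let x = V_GS − 0.47. Then 58.5 x² + x − 9.24 = 0, giving x = 0.389 V (positive root), so V_GS = 0.859 V.
I_D = (V_DD − V_GS)/R = (9.71 − 0.859) / 24.7 = 0.358 mA.

V_GS = 0.859 V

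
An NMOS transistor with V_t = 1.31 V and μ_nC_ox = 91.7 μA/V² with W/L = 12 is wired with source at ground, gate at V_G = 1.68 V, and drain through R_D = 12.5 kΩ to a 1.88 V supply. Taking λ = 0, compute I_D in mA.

V_GS = V_G = 1.68 V, so V_ov = 1.68 − 1.31 = 0.37 V.
k_n = μ_nC_ox · (W/L) = 1.1 mA/V².
Assume saturation: I_D = ½ k_n V_ov² = 0.5 × 1.1 × 0.37² = 0.0753 mA, giving V_DS = V_DD − I_D R_D = 1.88 − 0.0753 × 12.5 = 0.938 V.
V_DS = 0.938 V ≥ V_ov = 0.37 V, confirming saturation.

I_D = 0.0753 mA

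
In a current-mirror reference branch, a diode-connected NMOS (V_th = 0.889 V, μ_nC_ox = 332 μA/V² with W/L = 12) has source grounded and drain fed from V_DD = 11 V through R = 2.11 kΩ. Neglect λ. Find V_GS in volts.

With gate tied to drain, V_GS = V_DS ≥ V_GS − V_th, so the device is in saturation.
k_n = μ_nC_ox · (W/L) = 3.984 mA/V².
KCL at the drain: ½ k_n (V_GS − V_th)² = (V_DD − V_GS)/R.
Let x = V_GS − 0.889. Then 4.2 x² + x − 10.11 = 0, giving x = 1.44 V (positive root), so V_GS = 2.33 V.
I_D = (V_DD − V_GS)/R = (11 − 2.33) / 2.11 = 4.11 mA.

V_GS = 2.33 V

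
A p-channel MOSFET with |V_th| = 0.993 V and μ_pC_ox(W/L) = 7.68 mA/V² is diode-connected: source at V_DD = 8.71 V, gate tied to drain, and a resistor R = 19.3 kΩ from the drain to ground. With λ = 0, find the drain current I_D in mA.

I_D = 0.383 mA

With gate tied to drain, V_SG = V_SD ≥ V_SG − |V_th|, so the device is in saturation.
KCL at the drain: ½ k_p (V_SG − |V_th|)² = (V_DD − V_SG)/R.
Let x = V_SG − 0.993. Then 74.1 x² + x − 7.717 = 0, giving x = 0.316 V (positive root), so V_SG = 1.31 V.
I_D = (V_DD − V_SG)/R = (8.71 − 1.31) / 19.3 = 0.383 mA.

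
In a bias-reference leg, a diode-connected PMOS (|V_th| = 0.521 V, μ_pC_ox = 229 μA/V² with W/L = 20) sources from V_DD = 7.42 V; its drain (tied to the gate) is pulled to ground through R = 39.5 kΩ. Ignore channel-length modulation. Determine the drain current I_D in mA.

I_D = 0.168 mA

With gate tied to drain, V_SG = V_SD ≥ V_SG − |V_th|, so the device is in saturation.
k_p = μ_pC_ox · (W/L) = 4.58 mA/V².
KCL at the drain: ½ k_p (V_SG − |V_th|)² = (V_DD − V_SG)/R.
Let x = V_SG − 0.521. Then 90.5 x² + x − 6.899 = 0, giving x = 0.271 V (positive root), so V_SG = 0.792 V.
I_D = (V_DD − V_SG)/R = (7.42 − 0.792) / 39.5 = 0.168 mA.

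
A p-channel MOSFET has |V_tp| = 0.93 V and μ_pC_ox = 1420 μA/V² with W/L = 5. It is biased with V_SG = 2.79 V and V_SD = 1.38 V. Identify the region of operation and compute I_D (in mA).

k_p = μ_pC_ox · (W/L) = 7.1 mA/V².
V_ov = V_SG − |V_tp| = 2.79 − 0.93 = 1.86 V.
Since V_SD = 1.38 V < V_ov = 1.86 V, the device is in the triode region.
I_D = k_p [V_ov · V_SD − ½ V_SD²] = 7.1 × [1.86 × 1.38 − 0.5 × 1.38²] = 11.5 mA.

Triode; I_D = 11.5 mA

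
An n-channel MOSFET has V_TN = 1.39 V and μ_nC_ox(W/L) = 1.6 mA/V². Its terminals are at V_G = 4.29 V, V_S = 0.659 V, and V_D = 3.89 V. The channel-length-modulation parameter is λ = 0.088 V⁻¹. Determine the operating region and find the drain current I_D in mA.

Saturation; I_D = 5.16 mA

V_GS = V_G − V_S = 4.29 − 0.659 = 3.63 V; V_DS = V_D − V_S = 3.89 − 0.659 = 3.23 V.
V_ov = V_GS − V_TN = 3.63 − 1.39 = 2.24 V.
Since V_DS = 3.23 V ≥ V_ov = 2.24 V, the device is in saturation.
I_D = ½ k_n V_ov² (1 + λ V_DS) = 0.5 × 1.6 × 2.24² × (1 + 0.088 × 3.23) = 5.16 mA.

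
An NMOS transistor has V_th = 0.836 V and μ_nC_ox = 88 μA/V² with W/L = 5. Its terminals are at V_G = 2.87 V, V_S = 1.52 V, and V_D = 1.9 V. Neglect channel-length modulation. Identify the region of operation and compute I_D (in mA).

V_GS = V_G − V_S = 2.87 − 1.52 = 1.35 V; V_DS = V_D − V_S = 1.9 − 1.52 = 0.38 V.
k_n = μ_nC_ox · (W/L) = 0.44 mA/V².
V_ov = V_GS − V_th = 1.35 − 0.836 = 0.514 V.
Since V_DS = 0.38 V < V_ov = 0.514 V, the device is in the triode region.
I_D = k_n [V_ov · V_DS − ½ V_DS²] = 0.44 × [0.514 × 0.38 − 0.5 × 0.38²] = 0.0542 mA.

Triode; I_D = 0.0542 mA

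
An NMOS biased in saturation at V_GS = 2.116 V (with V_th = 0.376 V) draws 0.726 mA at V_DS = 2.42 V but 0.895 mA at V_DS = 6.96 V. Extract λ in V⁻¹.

λ = 0.0585 V⁻¹

With V_GS fixed, I_D ∝ (1 + λ V_DS) in saturation, so I_D2/I_D1 = (1 + λ V_DS2)/(1 + λ V_DS1).
0.895/0.726 = 1.233 = (1 + 6.96 λ)/(1 + 2.42 λ).
Solving: λ (I_D1 V_DS2 − I_D2 V_DS1) = I_D2 − I_D1, so λ = (0.895 − 0.726) / (0.726 × 6.96 − 0.895 × 2.42) = 0.169 / 2.89 = 0.0585 V⁻¹.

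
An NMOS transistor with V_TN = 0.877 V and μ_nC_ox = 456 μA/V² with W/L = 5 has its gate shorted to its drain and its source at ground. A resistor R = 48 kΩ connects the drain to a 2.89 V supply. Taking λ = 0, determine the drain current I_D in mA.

With gate tied to drain, V_GS = V_DS ≥ V_GS − V_TN, so the device is in saturation.
k_n = μ_nC_ox · (W/L) = 2.28 mA/V².
KCL at the drain: ½ k_n (V_GS − V_TN)² = (V_DD − V_GS)/R.
Let x = V_GS − 0.877. Then 54.7 x² + x − 2.013 = 0, giving x = 0.183 V (positive root), so V_GS = 1.06 V.
I_D = (V_DD − V_GS)/R = (2.89 − 1.06) / 48 = 0.0381 mA.

I_D = 0.0381 mA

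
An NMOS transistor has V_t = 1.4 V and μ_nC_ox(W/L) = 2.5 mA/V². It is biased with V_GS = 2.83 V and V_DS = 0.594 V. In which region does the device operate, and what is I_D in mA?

Triode; I_D = 1.68 mA

V_ov = V_GS − V_t = 2.83 − 1.4 = 1.43 V.
Since V_DS = 0.594 V < V_ov = 1.43 V, the device is in the triode region.
I_D = k_n [V_ov · V_DS − ½ V_DS²] = 2.5 × [1.43 × 0.594 − 0.5 × 0.594²] = 1.68 mA.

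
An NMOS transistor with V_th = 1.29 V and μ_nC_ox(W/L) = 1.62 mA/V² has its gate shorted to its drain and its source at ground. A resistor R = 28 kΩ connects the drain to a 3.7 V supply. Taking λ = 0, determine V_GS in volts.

With gate tied to drain, V_GS = V_DS ≥ V_GS − V_th, so the device is in saturation.
KCL at the drain: ½ k_n (V_GS − V_th)² = (V_DD − V_GS)/R.
Let x = V_GS − 1.29. Then 22.7 x² + x − 2.41 = 0, giving x = 0.305 V (positive root), so V_GS = 1.59 V.
I_D = (V_DD − V_GS)/R = (3.7 − 1.59) / 28 = 0.0752 mA.

V_GS = 1.59 V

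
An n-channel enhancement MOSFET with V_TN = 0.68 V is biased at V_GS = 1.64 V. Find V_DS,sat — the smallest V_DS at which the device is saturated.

V_DS,sat = 0.960 V

The boundary between triode and saturation is V_DS = V_GS − V_TN = V_ov.
V_ov = 1.64 − 0.68 = 0.96 V.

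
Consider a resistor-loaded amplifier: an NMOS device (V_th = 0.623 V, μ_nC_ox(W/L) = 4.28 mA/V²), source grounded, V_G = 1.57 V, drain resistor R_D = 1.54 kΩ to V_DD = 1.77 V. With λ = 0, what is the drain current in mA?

V_GS = V_G = 1.57 V, so V_ov = 1.57 − 0.623 = 0.947 V.
Assume saturation: I_D = ½ k_n V_ov² = 0.5 × 4.28 × 0.947² = 1.92 mA, giving V_DS = V_DD − I_D R_D = 1.77 − 1.92 × 1.54 = -1.19 V.
But -1.19 V < V_ov = 0.947 V, so the device is actually in triode.
In triode I_D = k_n[V_ov V_DS − ½ V_DS²] and I_D = (V_DD − V_DS)/R_D. Equating: 3.3 V_DS² − 7.242 V_DS + 1.77 = 0, giving V_DS = 0.28 V (the root below V_ov).
I_D = (1.77 − 0.28) / 1.54 = 0.967 mA.

I_D = 0.967 mA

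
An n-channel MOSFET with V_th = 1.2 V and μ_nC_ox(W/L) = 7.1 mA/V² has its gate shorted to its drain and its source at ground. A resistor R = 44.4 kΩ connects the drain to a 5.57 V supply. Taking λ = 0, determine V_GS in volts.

V_GS = 1.36 V

With gate tied to drain, V_GS = V_DS ≥ V_GS − V_th, so the device is in saturation.
KCL at the drain: ½ k_n (V_GS − V_th)² = (V_DD − V_GS)/R.
Let x = V_GS − 1.2. Then 158 x² + x − 4.37 = 0, giving x = 0.163 V (positive root), so V_GS = 1.36 V.
I_D = (V_DD − V_GS)/R = (5.57 − 1.36) / 44.4 = 0.0947 mA.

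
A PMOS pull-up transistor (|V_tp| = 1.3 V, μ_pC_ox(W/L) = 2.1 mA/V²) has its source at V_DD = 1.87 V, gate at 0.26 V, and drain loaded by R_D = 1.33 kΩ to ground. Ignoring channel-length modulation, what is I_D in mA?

V_SG = V_DD − V_G = 1.87 − 0.26 = 1.61 V, so V_ov = 1.61 − 1.3 = 0.31 V.
Assume saturation: I_D = ½ k_p V_ov² = 0.5 × 2.1 × 0.31² = 0.101 mA, giving V_SD = V_DD − I_D R_D = 1.87 − 0.101 × 1.33 = 1.74 V.
V_SD = 1.74 V ≥ V_ov = 0.31 V, confirming saturation.

I_D = 0.101 mA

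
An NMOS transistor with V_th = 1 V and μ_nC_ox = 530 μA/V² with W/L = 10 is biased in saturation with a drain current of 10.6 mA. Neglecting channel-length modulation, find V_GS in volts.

V_GS = 3.00 V

k_n = μ_nC_ox · (W/L) = 5.3 mA/V².
In saturation I_D = ½ k_n (V_GS − V_th)², so V_GS − V_th = √(2 I_D / k_n) = √(2 × 10.6 / 5.3) = 2 V.
V_GS = 1 + 2 = 3 V.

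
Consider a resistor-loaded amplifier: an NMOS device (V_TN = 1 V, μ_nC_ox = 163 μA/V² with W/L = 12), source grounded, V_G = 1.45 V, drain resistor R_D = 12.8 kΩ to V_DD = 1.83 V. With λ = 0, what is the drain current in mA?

V_GS = V_G = 1.45 V, so V_ov = 1.45 − 1 = 0.45 V.
k_n = μ_nC_ox · (W/L) = 1.956 mA/V².
Assume saturation: I_D = ½ k_n V_ov² = 0.5 × 1.956 × 0.45² = 0.198 mA, giving V_DS = V_DD − I_D R_D = 1.83 − 0.198 × 12.8 = -0.705 V.
But -0.705 V < V_ov = 0.45 V, so the device is actually in triode.
In triode I_D = k_n[V_ov V_DS − ½ V_DS²] and I_D = (V_DD − V_DS)/R_D. Equating: 12.5 V_DS² − 12.27 V_DS + 1.83 = 0, giving V_DS = 0.184 V (the root below V_ov).
I_D = (1.83 − 0.184) / 12.8 = 0.129 mA.

I_D = 0.129 mA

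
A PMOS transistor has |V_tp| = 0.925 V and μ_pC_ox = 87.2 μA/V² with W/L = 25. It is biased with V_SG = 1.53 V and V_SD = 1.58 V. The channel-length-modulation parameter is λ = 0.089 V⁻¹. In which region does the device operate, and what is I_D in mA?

Saturation; I_D = 0.455 mA

k_p = μ_pC_ox · (W/L) = 2.18 mA/V².
V_ov = V_SG − |V_tp| = 1.53 − 0.925 = 0.605 V.
Since V_SD = 1.58 V ≥ V_ov = 0.605 V, the device is in saturation.
I_D = ½ k_p V_ov² (1 + λ V_SD) = 0.5 × 2.18 × 0.605² × (1 + 0.089 × 1.58) = 0.455 mA.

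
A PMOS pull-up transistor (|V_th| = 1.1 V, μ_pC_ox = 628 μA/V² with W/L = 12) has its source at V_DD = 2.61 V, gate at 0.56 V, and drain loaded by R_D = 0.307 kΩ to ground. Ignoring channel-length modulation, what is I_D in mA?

I_D = 3.40 mA

V_SG = V_DD − V_G = 2.61 − 0.56 = 2.05 V, so V_ov = 2.05 − 1.1 = 0.95 V.
k_p = μ_pC_ox · (W/L) = 7.536 mA/V².
Assume saturation: I_D = ½ k_p V_ov² = 0.5 × 7.536 × 0.95² = 3.4 mA, giving V_SD = V_DD − I_D R_D = 2.61 − 3.4 × 0.307 = 1.57 V.
V_SD = 1.57 V ≥ V_ov = 0.95 V, confirming saturation.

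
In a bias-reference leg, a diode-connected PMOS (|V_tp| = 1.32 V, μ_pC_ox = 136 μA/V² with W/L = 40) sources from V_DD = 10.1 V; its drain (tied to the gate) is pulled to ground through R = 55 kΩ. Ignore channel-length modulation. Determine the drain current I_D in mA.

I_D = 0.155 mA

With gate tied to drain, V_SG = V_SD ≥ V_SG − |V_tp|, so the device is in saturation.
k_p = μ_pC_ox · (W/L) = 5.44 mA/V².
KCL at the drain: ½ k_p (V_SG − |V_tp|)² = (V_DD − V_SG)/R.
Let x = V_SG − 1.32. Then 150 x² + x − 8.78 = 0, giving x = 0.239 V (positive root), so V_SG = 1.56 V.
I_D = (V_DD − V_SG)/R = (10.1 − 1.56) / 55 = 0.155 mA.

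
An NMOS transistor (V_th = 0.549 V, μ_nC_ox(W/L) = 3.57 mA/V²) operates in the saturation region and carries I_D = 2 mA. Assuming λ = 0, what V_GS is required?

V_GS = 1.61 V

In saturation I_D = ½ k_n (V_GS − V_th)², so V_GS − V_th = √(2 I_D / k_n) = √(2 × 2 / 3.57) = 1.06 V.
V_GS = 0.549 + 1.06 = 1.61 V.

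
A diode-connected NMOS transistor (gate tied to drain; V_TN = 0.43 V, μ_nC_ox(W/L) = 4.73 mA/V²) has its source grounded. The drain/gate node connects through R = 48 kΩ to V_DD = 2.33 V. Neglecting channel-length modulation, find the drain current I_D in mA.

I_D = 0.0370 mA

With gate tied to drain, V_GS = V_DS ≥ V_GS − V_TN, so the device is in saturation.
KCL at the drain: ½ k_n (V_GS − V_TN)² = (V_DD − V_GS)/R.
Let x = V_GS − 0.43. Then 114 x² + x − 1.9 = 0, giving x = 0.125 V (positive root), so V_GS = 0.555 V.
I_D = (V_DD − V_GS)/R = (2.33 − 0.555) / 48 = 0.037 mA.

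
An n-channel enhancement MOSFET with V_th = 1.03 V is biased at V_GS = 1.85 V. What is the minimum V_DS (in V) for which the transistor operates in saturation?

The boundary between triode and saturation is V_DS = V_GS − V_th = V_ov.
V_ov = 1.85 − 1.03 = 0.82 V.

V_DS,sat = 0.820 V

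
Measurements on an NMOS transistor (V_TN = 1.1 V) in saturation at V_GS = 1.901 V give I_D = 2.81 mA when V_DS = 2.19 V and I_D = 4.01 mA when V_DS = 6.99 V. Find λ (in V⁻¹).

λ = 0.110 V⁻¹

With V_GS fixed, I_D ∝ (1 + λ V_DS) in saturation, so I_D2/I_D1 = (1 + λ V_DS2)/(1 + λ V_DS1).
4.01/2.81 = 1.427 = (1 + 6.99 λ)/(1 + 2.19 λ).
Solving: λ (I_D1 V_DS2 − I_D2 V_DS1) = I_D2 − I_D1, so λ = (4.01 − 2.81) / (2.81 × 6.99 − 4.01 × 2.19) = 1.2 / 10.9 = 0.11 V⁻¹.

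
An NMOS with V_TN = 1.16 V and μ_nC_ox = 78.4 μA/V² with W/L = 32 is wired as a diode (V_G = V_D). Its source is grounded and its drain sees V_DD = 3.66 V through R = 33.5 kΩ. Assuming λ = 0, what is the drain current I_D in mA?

I_D = 0.0677 mA

With gate tied to drain, V_GS = V_DS ≥ V_GS − V_TN, so the device is in saturation.
k_n = μ_nC_ox · (W/L) = 2.509 mA/V².
KCL at the drain: ½ k_n (V_GS − V_TN)² = (V_DD − V_GS)/R.
Let x = V_GS − 1.16. Then 42 x² + x − 2.5 = 0, giving x = 0.232 V (positive root), so V_GS = 1.39 V.
I_D = (V_DD − V_GS)/R = (3.66 − 1.39) / 33.5 = 0.0677 mA.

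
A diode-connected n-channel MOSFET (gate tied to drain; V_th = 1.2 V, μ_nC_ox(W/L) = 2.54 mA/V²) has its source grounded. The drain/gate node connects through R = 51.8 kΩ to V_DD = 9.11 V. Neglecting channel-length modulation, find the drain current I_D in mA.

I_D = 0.146 mA

With gate tied to drain, V_GS = V_DS ≥ V_GS − V_th, so the device is in saturation.
KCL at the drain: ½ k_n (V_GS − V_th)² = (V_DD − V_GS)/R.
Let x = V_GS − 1.2. Then 65.8 x² + x − 7.91 = 0, giving x = 0.339 V (positive root), so V_GS = 1.54 V.
I_D = (V_DD − V_GS)/R = (9.11 − 1.54) / 51.8 = 0.146 mA.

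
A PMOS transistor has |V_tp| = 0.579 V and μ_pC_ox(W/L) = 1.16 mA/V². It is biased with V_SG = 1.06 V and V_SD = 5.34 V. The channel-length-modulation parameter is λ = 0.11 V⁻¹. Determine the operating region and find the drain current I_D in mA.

Saturation; I_D = 0.213 mA

V_ov = V_SG − |V_tp| = 1.06 − 0.579 = 0.481 V.
Since V_SD = 5.34 V ≥ V_ov = 0.481 V, the device is in saturation.
I_D = ½ k_p V_ov² (1 + λ V_SD) = 0.5 × 1.16 × 0.481² × (1 + 0.11 × 5.34) = 0.213 mA.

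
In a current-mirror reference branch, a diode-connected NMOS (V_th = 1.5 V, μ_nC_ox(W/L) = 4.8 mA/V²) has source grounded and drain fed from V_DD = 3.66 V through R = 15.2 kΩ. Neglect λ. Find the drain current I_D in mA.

With gate tied to drain, V_GS = V_DS ≥ V_GS − V_th, so the device is in saturation.
KCL at the drain: ½ k_n (V_GS − V_th)² = (V_DD − V_GS)/R.
Let x = V_GS − 1.5. Then 36.5 x² + x − 2.16 = 0, giving x = 0.23 V (positive root), so V_GS = 1.73 V.
I_D = (V_DD − V_GS)/R = (3.66 − 1.73) / 15.2 = 0.127 mA.

I_D = 0.127 mA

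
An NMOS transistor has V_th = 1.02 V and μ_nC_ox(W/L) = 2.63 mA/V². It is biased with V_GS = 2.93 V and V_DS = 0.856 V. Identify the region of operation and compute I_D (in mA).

V_ov = V_GS − V_th = 2.93 − 1.02 = 1.91 V.
Since V_DS = 0.856 V < V_ov = 1.91 V, the device is in the triode region.
I_D = k_n [V_ov · V_DS − ½ V_DS²] = 2.63 × [1.91 × 0.856 − 0.5 × 0.856²] = 3.34 mA.

Triode; I_D = 3.34 mA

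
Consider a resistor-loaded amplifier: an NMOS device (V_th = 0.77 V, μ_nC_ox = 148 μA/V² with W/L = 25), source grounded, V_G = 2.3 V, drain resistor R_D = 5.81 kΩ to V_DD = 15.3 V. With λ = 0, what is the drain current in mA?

I_D = 2.54 mA

V_GS = V_G = 2.3 V, so V_ov = 2.3 − 0.77 = 1.53 V.
k_n = μ_nC_ox · (W/L) = 3.7 mA/V².
Assume saturation: I_D = ½ k_n V_ov² = 0.5 × 3.7 × 1.53² = 4.33 mA, giving V_DS = V_DD − I_D R_D = 15.3 − 4.33 × 5.81 = -9.86 V.
But -9.86 V < V_ov = 1.53 V, so the device is actually in triode.
In triode I_D = k_n[V_ov V_DS − ½ V_DS²] and I_D = (V_DD − V_DS)/R_D. Equating: 10.7 V_DS² − 33.89 V_DS + 15.3 = 0, giving V_DS = 0.546 V (the root below V_ov).
I_D = (15.3 − 0.546) / 5.81 = 2.54 mA.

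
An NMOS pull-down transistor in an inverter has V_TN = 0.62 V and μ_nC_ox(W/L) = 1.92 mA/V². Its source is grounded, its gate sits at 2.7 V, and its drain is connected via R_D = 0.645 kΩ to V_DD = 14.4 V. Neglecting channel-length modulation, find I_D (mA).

I_D = 4.15 mA

V_GS = V_G = 2.7 V, so V_ov = 2.7 − 0.62 = 2.08 V.
Assume saturation: I_D = ½ k_n V_ov² = 0.5 × 1.92 × 2.08² = 4.15 mA, giving V_DS = V_DD − I_D R_D = 14.4 − 4.15 × 0.645 = 11.7 V.
V_DS = 11.7 V ≥ V_ov = 2.08 V, confirming saturation.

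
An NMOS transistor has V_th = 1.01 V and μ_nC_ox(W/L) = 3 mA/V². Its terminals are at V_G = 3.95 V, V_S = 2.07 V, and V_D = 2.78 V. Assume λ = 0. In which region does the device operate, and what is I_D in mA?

V_GS = V_G − V_S = 3.95 − 2.07 = 1.88 V; V_DS = V_D − V_S = 2.78 − 2.07 = 0.71 V.
V_ov = V_GS − V_th = 1.88 − 1.01 = 0.87 V.
Since V_DS = 0.71 V < V_ov = 0.87 V, the device is in the triode region.
I_D = k_n [V_ov · V_DS − ½ V_DS²] = 3 × [0.87 × 0.71 − 0.5 × 0.71²] = 1.1 mA.

Triode; I_D = 1.10 mA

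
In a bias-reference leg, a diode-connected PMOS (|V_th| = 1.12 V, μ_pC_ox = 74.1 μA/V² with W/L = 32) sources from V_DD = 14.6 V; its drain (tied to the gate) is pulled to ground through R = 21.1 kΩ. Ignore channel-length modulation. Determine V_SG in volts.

With gate tied to drain, V_SG = V_SD ≥ V_SG − |V_th|, so the device is in saturation.
k_p = μ_pC_ox · (W/L) = 2.371 mA/V².
KCL at the drain: ½ k_p (V_SG − |V_th|)² = (V_DD − V_SG)/R.
Let x = V_SG − 1.12. Then 25 x² + x − 13.48 = 0, giving x = 0.714 V (positive root), so V_SG = 1.83 V.
I_D = (V_DD − V_SG)/R = (14.6 − 1.83) / 21.1 = 0.605 mA.

V_SG = 1.83 V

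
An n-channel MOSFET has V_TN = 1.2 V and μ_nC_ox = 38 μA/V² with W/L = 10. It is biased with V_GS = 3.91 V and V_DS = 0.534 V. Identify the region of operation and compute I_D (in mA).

Triode; I_D = 0.496 mA

k_n = μ_nC_ox · (W/L) = 0.38 mA/V².
V_ov = V_GS − V_TN = 3.91 − 1.2 = 2.71 V.
Since V_DS = 0.534 V < V_ov = 2.71 V, the device is in the triode region.
I_D = k_n [V_ov · V_DS − ½ V_DS²] = 0.38 × [2.71 × 0.534 − 0.5 × 0.534²] = 0.496 mA.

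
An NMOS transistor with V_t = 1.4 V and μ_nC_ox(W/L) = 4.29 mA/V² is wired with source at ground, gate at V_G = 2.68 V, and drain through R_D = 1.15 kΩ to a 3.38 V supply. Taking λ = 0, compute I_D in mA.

I_D = 2.44 mA

V_GS = V_G = 2.68 V, so V_ov = 2.68 − 1.4 = 1.28 V.
Assume saturation: I_D = ½ k_n V_ov² = 0.5 × 4.29 × 1.28² = 3.51 mA, giving V_DS = V_DD − I_D R_D = 3.38 − 3.51 × 1.15 = -0.662 V.
But -0.662 V < V_ov = 1.28 V, so the device is actually in triode.
In triode I_D = k_n[V_ov V_DS − ½ V_DS²] and I_D = (V_DD − V_DS)/R_D. Equating: 2.47 V_DS² − 7.315 V_DS + 3.38 = 0, giving V_DS = 0.573 V (the root below V_ov).
I_D = (3.38 − 0.573) / 1.15 = 2.44 mA.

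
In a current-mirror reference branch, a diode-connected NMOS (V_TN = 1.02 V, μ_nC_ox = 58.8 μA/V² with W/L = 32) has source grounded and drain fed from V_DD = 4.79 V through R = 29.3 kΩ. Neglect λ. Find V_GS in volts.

V_GS = 1.37 V

With gate tied to drain, V_GS = V_DS ≥ V_GS − V_TN, so the device is in saturation.
k_n = μ_nC_ox · (W/L) = 1.882 mA/V².
KCL at the drain: ½ k_n (V_GS − V_TN)² = (V_DD − V_GS)/R.
Let x = V_GS − 1.02. Then 27.6 x² + x − 3.77 = 0, giving x = 0.352 V (positive root), so V_GS = 1.37 V.
I_D = (V_DD − V_GS)/R = (4.79 − 1.37) / 29.3 = 0.117 mA.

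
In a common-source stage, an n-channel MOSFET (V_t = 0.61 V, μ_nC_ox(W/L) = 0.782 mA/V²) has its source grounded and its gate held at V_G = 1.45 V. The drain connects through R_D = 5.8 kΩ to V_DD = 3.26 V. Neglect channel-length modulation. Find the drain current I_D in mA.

V_GS = V_G = 1.45 V, so V_ov = 1.45 − 0.61 = 0.84 V.
Assume saturation: I_D = ½ k_n V_ov² = 0.5 × 0.782 × 0.84² = 0.276 mA, giving V_DS = V_DD − I_D R_D = 3.26 − 0.276 × 5.8 = 1.66 V.
V_DS = 1.66 V ≥ V_ov = 0.84 V, confirming saturation.

I_D = 0.276 mA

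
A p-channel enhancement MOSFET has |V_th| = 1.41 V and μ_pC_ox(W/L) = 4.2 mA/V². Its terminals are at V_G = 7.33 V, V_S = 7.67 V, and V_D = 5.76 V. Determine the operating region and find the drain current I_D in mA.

Cutoff; I_D = 0 mA

V_SG = V_S − V_G = 7.67 − 7.33 = 0.34 V; V_SD = V_S − V_D = 7.67 − 5.76 = 1.91 V.
V_SG = 0.34 V < |V_th| = 1.41 V, so the transistor is in cutoff.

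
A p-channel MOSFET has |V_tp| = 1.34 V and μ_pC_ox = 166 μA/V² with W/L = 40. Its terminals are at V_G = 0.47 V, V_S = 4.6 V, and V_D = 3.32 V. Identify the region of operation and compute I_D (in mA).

V_SG = V_S − V_G = 4.6 − 0.47 = 4.13 V; V_SD = V_S − V_D = 4.6 − 3.32 = 1.28 V.
k_p = μ_pC_ox · (W/L) = 6.64 mA/V².
V_ov = V_SG − |V_tp| = 4.13 − 1.34 = 2.79 V.
Since V_SD = 1.28 V < V_ov = 2.79 V, the device is in the triode region.
I_D = k_p [V_ov · V_SD − ½ V_SD²] = 6.64 × [2.79 × 1.28 − 0.5 × 1.28²] = 18.3 mA.

Triode; I_D = 18.3 mA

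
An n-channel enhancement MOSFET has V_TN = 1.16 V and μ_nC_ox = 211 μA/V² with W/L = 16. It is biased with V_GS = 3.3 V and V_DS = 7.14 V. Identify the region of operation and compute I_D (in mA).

Saturation; I_D = 7.73 mA

k_n = μ_nC_ox · (W/L) = 3.376 mA/V².
V_ov = V_GS − V_TN = 3.3 − 1.16 = 2.14 V.
Since V_DS = 7.14 V ≥ V_ov = 2.14 V, the device is in saturation.
I_D = ½ k_n V_ov² = 0.5 × 3.376 × 2.14² = 7.73 mA.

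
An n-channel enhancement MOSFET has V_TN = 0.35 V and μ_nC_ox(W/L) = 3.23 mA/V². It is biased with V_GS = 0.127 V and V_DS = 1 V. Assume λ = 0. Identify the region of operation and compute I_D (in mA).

V_GS = 0.127 V < V_TN = 0.35 V, so the transistor is in cutoff.

Cutoff; I_D = 0 mA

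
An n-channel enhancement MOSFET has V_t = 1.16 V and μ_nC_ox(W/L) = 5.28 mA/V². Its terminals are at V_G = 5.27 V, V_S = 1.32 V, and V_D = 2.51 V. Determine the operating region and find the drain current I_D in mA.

V_GS = V_G − V_S = 5.27 − 1.32 = 3.95 V; V_DS = V_D − V_S = 2.51 − 1.32 = 1.19 V.
V_ov = V_GS − V_t = 3.95 − 1.16 = 2.79 V.
Since V_DS = 1.19 V < V_ov = 2.79 V, the device is in the triode region.
I_D = k_n [V_ov · V_DS − ½ V_DS²] = 5.28 × [2.79 × 1.19 − 0.5 × 1.19²] = 13.8 mA.

Triode; I_D = 13.8 mA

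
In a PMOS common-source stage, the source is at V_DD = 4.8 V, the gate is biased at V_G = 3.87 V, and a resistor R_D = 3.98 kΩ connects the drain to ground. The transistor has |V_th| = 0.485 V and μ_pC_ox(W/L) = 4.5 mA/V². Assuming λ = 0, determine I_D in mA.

V_SG = V_DD − V_G = 4.8 − 3.87 = 0.93 V, so V_ov = 0.93 − 0.485 = 0.445 V.
Assume saturation: I_D = ½ k_p V_ov² = 0.5 × 4.5 × 0.445² = 0.446 mA, giving V_SD = V_DD − I_D R_D = 4.8 − 0.446 × 3.98 = 3.03 V.
V_SD = 3.03 V ≥ V_ov = 0.445 V, confirming saturation.

I_D = 0.446 mA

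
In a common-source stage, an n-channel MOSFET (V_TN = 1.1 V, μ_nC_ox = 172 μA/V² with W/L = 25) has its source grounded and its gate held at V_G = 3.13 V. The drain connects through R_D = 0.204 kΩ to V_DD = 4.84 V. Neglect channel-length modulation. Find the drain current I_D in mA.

I_D = 8.86 mA

V_GS = V_G = 3.13 V, so V_ov = 3.13 − 1.1 = 2.03 V.
k_n = μ_nC_ox · (W/L) = 4.3 mA/V².
Assume saturation: I_D = ½ k_n V_ov² = 0.5 × 4.3 × 2.03² = 8.86 mA, giving V_DS = V_DD − I_D R_D = 4.84 − 8.86 × 0.204 = 3.03 V.
V_DS = 3.03 V ≥ V_ov = 2.03 V, confirming saturation.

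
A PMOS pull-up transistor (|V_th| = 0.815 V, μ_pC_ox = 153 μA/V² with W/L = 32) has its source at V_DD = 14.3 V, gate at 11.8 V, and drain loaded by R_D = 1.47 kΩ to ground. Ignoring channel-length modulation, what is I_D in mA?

I_D = 6.95 mA

V_SG = V_DD − V_G = 14.3 − 11.8 = 2.5 V, so V_ov = 2.5 − 0.815 = 1.69 V.
k_p = μ_pC_ox · (W/L) = 4.896 mA/V².
Assume saturation: I_D = ½ k_p V_ov² = 0.5 × 4.896 × 1.69² = 6.95 mA, giving V_SD = V_DD − I_D R_D = 14.3 − 6.95 × 1.47 = 4.08 V.
V_SD = 4.08 V ≥ V_ov = 1.69 V, confirming saturation.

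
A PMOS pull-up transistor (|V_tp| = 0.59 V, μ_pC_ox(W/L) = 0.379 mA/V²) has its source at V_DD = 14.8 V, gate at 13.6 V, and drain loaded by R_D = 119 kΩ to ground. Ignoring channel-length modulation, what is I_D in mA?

V_SG = V_DD − V_G = 14.8 − 13.6 = 1.2 V, so V_ov = 1.2 − 0.59 = 0.61 V.
Assume saturation: I_D = ½ k_p V_ov² = 0.5 × 0.379 × 0.61² = 0.0705 mA, giving V_SD = V_DD − I_D R_D = 14.8 − 0.0705 × 119 = 6.41 V.
V_SD = 6.41 V ≥ V_ov = 0.61 V, confirming saturation.

I_D = 0.0705 mA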